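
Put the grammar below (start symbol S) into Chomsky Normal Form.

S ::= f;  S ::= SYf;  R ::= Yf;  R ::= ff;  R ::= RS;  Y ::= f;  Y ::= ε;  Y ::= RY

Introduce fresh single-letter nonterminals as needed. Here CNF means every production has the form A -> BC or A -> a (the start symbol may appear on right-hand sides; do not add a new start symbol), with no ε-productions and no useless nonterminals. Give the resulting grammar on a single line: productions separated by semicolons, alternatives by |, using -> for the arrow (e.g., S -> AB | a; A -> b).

S -> f | SA | SB; A -> f; B -> YA; R -> f | AA | RS | YA; Y -> f | AA | RS | RY | YA

Nullable: {Y}; after ε-elimination: S -> f | Sf | SYf; R -> f | RS | Yf | ff; Y -> R | f | RY.
After unit-elimination: S -> f | Sf | SYf; R -> f | RS | Yf | ff; Y -> f | RS | RY | Yf | ff.
TERM: introduce A -> f and substitute in every rule of length ≥2.
BIN: S -> SYA becomes S -> SB, B -> YA.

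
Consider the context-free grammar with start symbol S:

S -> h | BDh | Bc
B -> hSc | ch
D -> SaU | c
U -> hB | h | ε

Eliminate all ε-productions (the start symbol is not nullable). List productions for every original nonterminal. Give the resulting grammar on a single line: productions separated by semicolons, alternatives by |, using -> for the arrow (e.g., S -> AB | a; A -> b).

S -> h | Bc | BDh; B -> ch | hSc; D -> c | Sa | SaU; U -> h | hB

Nullable set: {U}.
D -> SaU: U nullable, giving Sa | SaU.
Drop U -> ε.
Unchanged (no nullable symbols): S -> BDh; S -> Bc; S -> h; B -> ch; B -> hSc; D -> c; U -> h; U -> hB.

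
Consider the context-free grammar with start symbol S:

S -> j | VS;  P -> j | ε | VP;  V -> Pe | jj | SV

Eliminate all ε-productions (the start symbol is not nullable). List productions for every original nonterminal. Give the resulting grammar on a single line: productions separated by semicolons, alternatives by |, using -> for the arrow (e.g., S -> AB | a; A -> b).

Nullable set: {P}.
Drop P -> ε.
P -> VP: P nullable, giving V | VP.
V -> Pe: P nullable, giving Pe | e.
Unchanged (no nullable symbols): S -> VS; S -> j; P -> j; V -> SV; V -> jj.

S -> j | VS; P -> V | j | VP; V -> e | Pe | SV | jj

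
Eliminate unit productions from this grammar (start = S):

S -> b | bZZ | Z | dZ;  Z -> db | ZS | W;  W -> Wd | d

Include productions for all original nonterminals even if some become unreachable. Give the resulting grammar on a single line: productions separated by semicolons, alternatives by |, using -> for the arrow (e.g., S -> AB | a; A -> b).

Unit productions: S->Z, Z->W.
Unit pairs (A ⇒* B via units): (S,W), (S,Z), (Z,W).
S: inherits non-unit rules of {S, W, Z} → Wd | ZS | b | bZZ | d | dZ | db.
W: inherits non-unit rules of {W} → Wd | d.
Z: inherits non-unit rules of {W, Z} → Wd | ZS | d | db.

S -> b | d | Wd | ZS | dZ | db | bZZ; W -> d | Wd; Z -> d | Wd | ZS | db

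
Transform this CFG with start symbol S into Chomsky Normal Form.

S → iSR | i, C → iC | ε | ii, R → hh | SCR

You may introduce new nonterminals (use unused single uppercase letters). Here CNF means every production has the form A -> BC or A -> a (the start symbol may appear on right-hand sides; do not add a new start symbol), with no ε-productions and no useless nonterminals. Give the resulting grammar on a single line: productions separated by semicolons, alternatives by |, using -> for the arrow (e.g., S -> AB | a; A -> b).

S -> i | AE; A -> i; B -> h; C -> i | AA | AC; D -> CR; E -> SR; R -> BB | SD | SR

Nullable: {C}; after ε-elimination: S -> i | iSR; C -> i | iC | ii; R -> SR | hh | SCR.
No unit productions to eliminate.
TERM: introduce B -> h, A -> i and substitute in every rule of length ≥2.
BIN: R -> SCR becomes R -> SD, D -> CR; S -> ASR becomes S -> AE, E -> SR.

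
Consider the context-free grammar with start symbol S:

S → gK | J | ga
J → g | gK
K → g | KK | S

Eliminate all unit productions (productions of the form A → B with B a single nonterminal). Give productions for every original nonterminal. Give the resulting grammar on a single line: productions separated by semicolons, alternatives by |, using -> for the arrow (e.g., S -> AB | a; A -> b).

Unit productions: K->S, S->J.
Unit pairs (A ⇒* B via units): (K,J), (K,S), (S,J).
S: inherits non-unit rules of {J, S} → g | gK | ga.
J: inherits non-unit rules of {J} → g | gK.
K: inherits non-unit rules of {J, K, S} → KK | g | gK | ga.

S -> g | gK | ga; J -> g | gK; K -> g | KK | gK | ga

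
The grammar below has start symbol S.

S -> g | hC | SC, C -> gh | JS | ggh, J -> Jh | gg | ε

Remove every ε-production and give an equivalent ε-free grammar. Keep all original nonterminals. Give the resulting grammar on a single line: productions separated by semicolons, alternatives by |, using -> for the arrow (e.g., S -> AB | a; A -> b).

Nullable set: {J}.
C -> JS: J nullable, giving JS | S.
Drop J -> ε.
J -> Jh: J nullable, giving Jh | h.
Unchanged (no nullable symbols): S -> SC; S -> g; S -> hC; C -> ggh; C -> gh; J -> gg.

S -> g | SC | hC; C -> S | JS | gh | ggh; J -> h | Jh | gg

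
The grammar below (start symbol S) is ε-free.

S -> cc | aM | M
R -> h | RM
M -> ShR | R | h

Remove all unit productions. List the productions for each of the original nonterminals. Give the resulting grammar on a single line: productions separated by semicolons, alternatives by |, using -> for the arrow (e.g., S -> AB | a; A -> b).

S -> h | RM | aM | cc | ShR; M -> h | RM | ShR; R -> h | RM

Unit productions: M->R, S->M.
Unit pairs (A ⇒* B via units): (M,R), (S,M), (S,R).
S: inherits non-unit rules of {M, R, S} → RM | ShR | aM | cc | h.
M: inherits non-unit rules of {M, R} → RM | ShR | h.
R: inherits non-unit rules of {R} → RM | h.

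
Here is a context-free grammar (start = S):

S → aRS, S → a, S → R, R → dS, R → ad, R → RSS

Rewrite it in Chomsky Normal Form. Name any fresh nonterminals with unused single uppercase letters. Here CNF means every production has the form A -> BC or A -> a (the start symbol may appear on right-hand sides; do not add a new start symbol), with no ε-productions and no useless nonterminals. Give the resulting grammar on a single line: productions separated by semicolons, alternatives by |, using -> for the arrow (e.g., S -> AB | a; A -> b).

S -> a | AB | AD | BS | RE; A -> a; B -> d; C -> SS; D -> RS; E -> SS; R -> AB | BS | RC

No ε-productions.
After unit-elimination: S -> a | ad | dS | RSS | aRS; R -> ad | dS | RSS.
TERM: introduce A -> a, B -> d and substitute in every rule of length ≥2.
BIN: R -> RSS becomes R -> RC, C -> SS; S -> ARS becomes S -> AD, D -> RS; S -> RSS becomes S -> RE, E -> SS.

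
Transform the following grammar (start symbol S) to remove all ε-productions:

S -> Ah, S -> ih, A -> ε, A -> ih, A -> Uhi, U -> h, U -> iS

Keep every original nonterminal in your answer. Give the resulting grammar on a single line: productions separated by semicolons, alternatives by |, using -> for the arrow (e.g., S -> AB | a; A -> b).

S -> h | Ah | ih; A -> ih | Uhi; U -> h | iS

Nullable set: {A}.
S -> Ah: A nullable, giving Ah | h.
Drop A -> ε.
Unchanged (no nullable symbols): S -> ih; A -> Uhi; A -> ih; U -> h; U -> iS.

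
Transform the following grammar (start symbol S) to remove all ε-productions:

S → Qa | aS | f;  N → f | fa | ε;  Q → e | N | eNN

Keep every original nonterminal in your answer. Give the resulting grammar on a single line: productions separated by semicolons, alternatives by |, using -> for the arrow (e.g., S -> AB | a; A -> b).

S -> a | f | Qa | aS; N -> f | fa; Q -> N | e | eN | eNN

Nullable set: {N, Q}.
S -> Qa: Q nullable, giving Qa | a.
Drop N -> ε.
Q -> N: N nullable, giving N.
Q -> eNN: N, N nullable, giving e | eN | eNN.
Unchanged (no nullable symbols): S -> aS; S -> f; N -> f; N -> fa; Q -> e.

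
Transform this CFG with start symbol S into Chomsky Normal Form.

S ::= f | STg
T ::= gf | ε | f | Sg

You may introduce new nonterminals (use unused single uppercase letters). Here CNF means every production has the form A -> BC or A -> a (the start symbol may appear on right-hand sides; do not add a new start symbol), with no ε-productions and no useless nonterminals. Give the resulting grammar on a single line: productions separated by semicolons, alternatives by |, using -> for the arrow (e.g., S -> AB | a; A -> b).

S -> f | SA | SC; A -> g; B -> f; C -> TA; T -> f | AB | SA

Nullable: {T}; after ε-elimination: S -> f | Sg | STg; T -> f | Sg | gf.
No unit productions to eliminate.
TERM: introduce B -> f, A -> g and substitute in every rule of length ≥2.
BIN: S -> STA becomes S -> SC, C -> TA.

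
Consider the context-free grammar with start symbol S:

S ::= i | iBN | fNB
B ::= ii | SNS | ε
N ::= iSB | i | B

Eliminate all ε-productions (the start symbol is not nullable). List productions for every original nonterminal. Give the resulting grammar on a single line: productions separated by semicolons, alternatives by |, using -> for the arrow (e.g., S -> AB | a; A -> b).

S -> f | i | fB | fN | iB | iN | fNB | iBN; B -> SS | ii | SNS; N -> B | i | iS | iSB

Nullable set: {B, N}.
S -> fNB: N, B nullable, giving f | fB | fN | fNB.
S -> iBN: B, N nullable, giving i | iB | iBN | iN.
Drop B -> ε.
B -> SNS: N nullable, giving SNS | SS.
N -> B: B nullable, giving B.
N -> iSB: B nullable, giving iS | iSB.
Unchanged (no nullable symbols): S -> i; B -> ii; N -> i.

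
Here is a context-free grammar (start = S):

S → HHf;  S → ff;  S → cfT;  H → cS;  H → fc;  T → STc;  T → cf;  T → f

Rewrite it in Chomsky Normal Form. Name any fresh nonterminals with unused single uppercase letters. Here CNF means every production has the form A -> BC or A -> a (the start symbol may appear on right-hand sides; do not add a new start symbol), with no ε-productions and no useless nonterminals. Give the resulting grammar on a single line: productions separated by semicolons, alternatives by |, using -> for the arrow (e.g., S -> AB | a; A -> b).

No ε-productions.
No unit productions to eliminate.
TERM: introduce A -> c, B -> f and substitute in every rule of length ≥2.
BIN: S -> ABT becomes S -> AC, C -> BT; S -> HHB becomes S -> HD, D -> HB; T -> STA becomes T -> SE, E -> TA.

S -> AC | BB | HD; A -> c; B -> f; C -> BT; D -> HB; E -> TA; H -> AS | BA; T -> f | AB | SE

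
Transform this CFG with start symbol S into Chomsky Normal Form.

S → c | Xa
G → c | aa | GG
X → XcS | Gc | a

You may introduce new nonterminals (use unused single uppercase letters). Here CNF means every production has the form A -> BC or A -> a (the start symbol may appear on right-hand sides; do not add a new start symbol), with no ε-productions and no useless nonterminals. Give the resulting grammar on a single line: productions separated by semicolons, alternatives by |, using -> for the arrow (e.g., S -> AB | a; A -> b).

S -> c | XA; A -> a; B -> c; C -> BS; G -> c | AA | GG; X -> a | GB | XC

No ε-productions.
No unit productions to eliminate.
TERM: introduce A -> a, B -> c and substitute in every rule of length ≥2.
BIN: X -> XBS becomes X -> XC, C -> BS.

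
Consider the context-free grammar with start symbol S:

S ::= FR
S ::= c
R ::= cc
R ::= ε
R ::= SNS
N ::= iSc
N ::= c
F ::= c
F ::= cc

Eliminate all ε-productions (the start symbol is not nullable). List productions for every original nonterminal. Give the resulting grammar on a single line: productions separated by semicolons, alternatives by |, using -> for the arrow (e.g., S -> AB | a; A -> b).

Nullable set: {R}.
S -> FR: R nullable, giving F | FR.
Drop R -> ε.
Unchanged (no nullable symbols): S -> c; F -> c; F -> cc; N -> c; N -> iSc; R -> SNS; R -> cc.

S -> F | c | FR; F -> c | cc; N -> c | iSc; R -> cc | SNS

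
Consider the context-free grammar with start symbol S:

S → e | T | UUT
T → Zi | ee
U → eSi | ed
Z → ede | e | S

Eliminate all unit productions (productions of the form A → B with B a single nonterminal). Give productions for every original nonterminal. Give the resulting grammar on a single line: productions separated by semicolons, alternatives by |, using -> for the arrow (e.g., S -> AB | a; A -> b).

S -> e | Zi | ee | UUT; T -> Zi | ee; U -> ed | eSi; Z -> e | Zi | ee | UUT | ede

Unit productions: S->T, Z->S.
Unit pairs (A ⇒* B via units): (S,T), (Z,S), (Z,T).
S: inherits non-unit rules of {S, T} → UUT | Zi | e | ee.
T: inherits non-unit rules of {T} → Zi | ee.
U: inherits non-unit rules of {U} → eSi | ed.
Z: inherits non-unit rules of {S, T, Z} → UUT | Zi | e | ede | ee.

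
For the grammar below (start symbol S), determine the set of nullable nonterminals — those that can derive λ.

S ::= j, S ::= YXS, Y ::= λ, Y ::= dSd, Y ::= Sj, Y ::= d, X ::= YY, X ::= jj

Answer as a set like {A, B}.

{X, Y}

Directly nullable (have an ε-rule): {Y}.
X is nullable via X -> YY (every symbol on the right is already known nullable).
Not nullable: S — each has a terminal in every rule's right-hand side or depends on a non-nullable symbol.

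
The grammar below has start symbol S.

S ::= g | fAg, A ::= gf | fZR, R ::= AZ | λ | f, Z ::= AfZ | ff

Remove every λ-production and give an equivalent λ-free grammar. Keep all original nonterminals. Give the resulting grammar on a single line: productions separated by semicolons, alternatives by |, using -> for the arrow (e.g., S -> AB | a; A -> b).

S -> g | fAg; A -> fZ | gf | fZR; R -> f | AZ; Z -> ff | AfZ

Nullable set: {R}.
A -> fZR: R nullable, giving fZ | fZR.
Drop R -> λ.
Unchanged (no nullable symbols): S -> fAg; S -> g; A -> gf; R -> AZ; R -> f; Z -> AfZ; Z -> ff.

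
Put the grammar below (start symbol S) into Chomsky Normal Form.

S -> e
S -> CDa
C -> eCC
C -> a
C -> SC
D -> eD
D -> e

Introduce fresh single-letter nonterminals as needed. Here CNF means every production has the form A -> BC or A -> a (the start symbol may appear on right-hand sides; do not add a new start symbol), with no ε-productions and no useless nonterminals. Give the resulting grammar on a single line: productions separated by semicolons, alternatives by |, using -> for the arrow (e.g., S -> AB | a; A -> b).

S -> e | CF; A -> e; B -> a; C -> a | AE | SC; D -> e | AD; E -> CC; F -> DB

No ε-productions.
No unit productions to eliminate.
TERM: introduce B -> a, A -> e and substitute in every rule of length ≥2.
BIN: C -> ACC becomes C -> AE, E -> CC; S -> CDB becomes S -> CF, F -> DB.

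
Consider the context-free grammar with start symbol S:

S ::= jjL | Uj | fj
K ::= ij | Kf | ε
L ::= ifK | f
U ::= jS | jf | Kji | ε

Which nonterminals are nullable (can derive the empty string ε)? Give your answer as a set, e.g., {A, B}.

Directly nullable (have an ε-rule): {K, U}.
Not nullable: L, S — each has a terminal in every rule's right-hand side or depends on a non-nullable symbol.

{K, U}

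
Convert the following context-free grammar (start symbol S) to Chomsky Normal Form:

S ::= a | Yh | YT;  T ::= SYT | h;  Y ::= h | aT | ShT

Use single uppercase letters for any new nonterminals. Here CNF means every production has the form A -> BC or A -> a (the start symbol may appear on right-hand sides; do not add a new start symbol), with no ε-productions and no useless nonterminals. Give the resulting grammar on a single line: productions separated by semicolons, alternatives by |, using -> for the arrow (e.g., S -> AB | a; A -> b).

No ε-productions.
No unit productions to eliminate.
TERM: introduce B -> a, A -> h and substitute in every rule of length ≥2.
BIN: T -> SYT becomes T -> SC, C -> YT; Y -> SAT becomes Y -> SD, D -> AT.

S -> a | YA | YT; A -> h; B -> a; C -> YT; D -> AT; T -> h | SC; Y -> h | BT | SD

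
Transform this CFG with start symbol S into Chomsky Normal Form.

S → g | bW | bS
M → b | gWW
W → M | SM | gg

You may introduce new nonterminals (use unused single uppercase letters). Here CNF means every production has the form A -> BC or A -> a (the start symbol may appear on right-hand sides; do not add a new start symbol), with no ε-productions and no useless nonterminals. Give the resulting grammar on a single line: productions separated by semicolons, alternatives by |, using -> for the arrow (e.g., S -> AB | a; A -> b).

S -> g | BS | BW; A -> g; B -> b; C -> WW; D -> WW; M -> b | AC; W -> b | AA | AD | SM

No ε-productions.
After unit-elimination: S -> g | bS | bW; M -> b | gWW; W -> b | SM | gg | gWW.
TERM: introduce B -> b, A -> g and substitute in every rule of length ≥2.
BIN: M -> AWW becomes M -> AC, C -> WW; W -> AWW becomes W -> AD, D -> WW.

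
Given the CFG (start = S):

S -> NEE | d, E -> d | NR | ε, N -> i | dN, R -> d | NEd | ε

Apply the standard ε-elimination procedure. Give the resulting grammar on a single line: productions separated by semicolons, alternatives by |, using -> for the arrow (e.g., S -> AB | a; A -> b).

Nullable set: {E, R}.
S -> NEE: E, E nullable, giving N | NE | NEE.
Drop E -> ε.
E -> NR: R nullable, giving N | NR.
Drop R -> ε.
R -> NEd: E nullable, giving NEd | Nd.
Unchanged (no nullable symbols): S -> d; E -> d; N -> dN; N -> i; R -> d.

S -> N | d | NE | NEE; E -> N | d | NR; N -> i | dN; R -> d | Nd | NEd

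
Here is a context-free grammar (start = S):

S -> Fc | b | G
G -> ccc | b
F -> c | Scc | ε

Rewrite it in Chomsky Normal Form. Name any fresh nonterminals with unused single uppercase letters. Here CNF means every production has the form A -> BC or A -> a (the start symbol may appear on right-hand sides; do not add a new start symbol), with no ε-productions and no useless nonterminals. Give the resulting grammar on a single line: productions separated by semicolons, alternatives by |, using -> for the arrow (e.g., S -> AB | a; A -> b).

S -> b | c | AD | FA; A -> c; B -> AA; D -> AA; F -> c | SB

Nullable: {F}; after ε-elimination: S -> G | b | c | Fc; F -> c | Scc; G -> b | ccc.
After unit-elimination: S -> b | c | Fc | ccc; F -> c | Scc; G -> b | ccc.
TERM: introduce A -> c and substitute in every rule of length ≥2.
BIN: F -> SAA becomes F -> SB, B -> AA; G -> AAA becomes G -> AC, C -> AA; S -> AAA becomes S -> AD, D -> AA.
Drop unreachable/unproductive: G.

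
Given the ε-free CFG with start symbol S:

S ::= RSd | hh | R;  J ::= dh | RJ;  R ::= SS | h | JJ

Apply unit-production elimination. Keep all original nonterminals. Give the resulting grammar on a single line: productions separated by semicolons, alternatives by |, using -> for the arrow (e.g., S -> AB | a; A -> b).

Unit productions: S->R.
Unit pairs (A ⇒* B via units): (S,R).
S: inherits non-unit rules of {R, S} → JJ | RSd | SS | h | hh.
J: inherits non-unit rules of {J} → RJ | dh.
R: inherits non-unit rules of {R} → JJ | SS | h.

S -> h | JJ | SS | hh | RSd; J -> RJ | dh; R -> h | JJ | SS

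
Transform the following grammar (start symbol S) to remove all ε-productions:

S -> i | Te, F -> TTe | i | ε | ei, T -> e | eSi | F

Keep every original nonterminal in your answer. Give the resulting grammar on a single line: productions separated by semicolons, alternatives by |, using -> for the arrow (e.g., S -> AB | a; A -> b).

Nullable set: {F, T}.
S -> Te: T nullable, giving Te | e.
Drop F -> ε.
F -> TTe: T, T nullable, giving TTe | Te | e.
T -> F: F nullable, giving F.
Unchanged (no nullable symbols): S -> i; F -> ei; F -> i; T -> e; T -> eSi.

S -> e | i | Te; F -> e | i | Te | ei | TTe; T -> F | e | eSi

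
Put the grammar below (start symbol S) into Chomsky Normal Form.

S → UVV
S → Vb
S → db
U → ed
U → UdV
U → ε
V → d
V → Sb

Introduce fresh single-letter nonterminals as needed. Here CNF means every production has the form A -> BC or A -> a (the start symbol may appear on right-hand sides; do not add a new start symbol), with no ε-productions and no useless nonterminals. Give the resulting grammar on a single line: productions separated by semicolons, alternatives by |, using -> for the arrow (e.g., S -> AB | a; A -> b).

S -> BA | UD | VA | VV; A -> b; B -> d; C -> e; D -> VV; E -> BV; U -> BV | CB | UE; V -> d | SA

Nullable: {U}; after ε-elimination: S -> VV | Vb | db | UVV; U -> dV | ed | UdV; V -> d | Sb.
No unit productions to eliminate.
TERM: introduce A -> b, B -> d, C -> e and substitute in every rule of length ≥2.
BIN: S -> UVV becomes S -> UD, D -> VV; U -> UBV becomes U -> UE, E -> BV.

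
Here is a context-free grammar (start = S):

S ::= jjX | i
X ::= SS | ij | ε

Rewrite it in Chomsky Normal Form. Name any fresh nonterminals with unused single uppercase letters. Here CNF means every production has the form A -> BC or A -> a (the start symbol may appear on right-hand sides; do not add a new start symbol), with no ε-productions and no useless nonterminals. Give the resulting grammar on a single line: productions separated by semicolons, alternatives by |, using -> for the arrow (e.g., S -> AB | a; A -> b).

Nullable: {X}; after ε-elimination: S -> i | jj | jjX; X -> SS | ij.
No unit productions to eliminate.
TERM: introduce B -> i, A -> j and substitute in every rule of length ≥2.
BIN: S -> AAX becomes S -> AC, C -> AX.

S -> i | AA | AC; A -> j; B -> i; C -> AX; X -> BA | SS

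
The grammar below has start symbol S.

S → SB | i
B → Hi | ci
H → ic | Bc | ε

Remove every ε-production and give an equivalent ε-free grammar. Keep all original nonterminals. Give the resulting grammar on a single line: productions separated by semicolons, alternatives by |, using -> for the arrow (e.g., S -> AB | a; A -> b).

S -> i | SB; B -> i | Hi | ci; H -> Bc | ic

Nullable set: {H}.
B -> Hi: H nullable, giving Hi | i.
Drop H -> ε.
Unchanged (no nullable symbols): S -> SB; S -> i; B -> ci; H -> Bc; H -> ic.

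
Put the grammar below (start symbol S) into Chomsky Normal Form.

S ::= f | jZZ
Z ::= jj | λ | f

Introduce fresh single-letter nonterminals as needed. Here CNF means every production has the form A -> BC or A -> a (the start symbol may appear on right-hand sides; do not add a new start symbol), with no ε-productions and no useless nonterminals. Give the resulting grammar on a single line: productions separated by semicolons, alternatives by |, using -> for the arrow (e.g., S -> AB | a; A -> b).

S -> f | j | AB | AZ; A -> j; B -> ZZ; Z -> f | AA

Nullable: {Z}; after ε-elimination: S -> f | j | jZ | jZZ; Z -> f | jj.
No unit productions to eliminate.
TERM: introduce A -> j and substitute in every rule of length ≥2.
BIN: S -> AZZ becomes S -> AB, B -> ZZ.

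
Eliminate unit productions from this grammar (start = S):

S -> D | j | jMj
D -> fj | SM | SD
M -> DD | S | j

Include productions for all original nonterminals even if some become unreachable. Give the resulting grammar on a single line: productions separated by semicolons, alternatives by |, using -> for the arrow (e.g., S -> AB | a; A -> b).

S -> j | SD | SM | fj | jMj; D -> SD | SM | fj; M -> j | DD | SD | SM | fj | jMj

Unit productions: M->S, S->D.
Unit pairs (A ⇒* B via units): (M,D), (M,S), (S,D).
S: inherits non-unit rules of {D, S} → SD | SM | fj | j | jMj.
D: inherits non-unit rules of {D} → SD | SM | fj.
M: inherits non-unit rules of {D, M, S} → DD | SD | SM | fj | j | jMj.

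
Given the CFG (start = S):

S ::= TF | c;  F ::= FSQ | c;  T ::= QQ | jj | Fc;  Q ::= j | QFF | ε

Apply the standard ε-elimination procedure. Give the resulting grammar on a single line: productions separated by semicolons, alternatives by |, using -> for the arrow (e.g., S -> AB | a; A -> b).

Nullable set: {Q, T}.
S -> TF: T nullable, giving F | TF.
F -> FSQ: Q nullable, giving FS | FSQ.
Drop Q -> ε.
Q -> QFF: Q nullable, giving FF | QFF.
T -> QQ: Q, Q nullable, giving Q | QQ.
Unchanged (no nullable symbols): S -> c; F -> c; Q -> j; T -> Fc; T -> jj.

S -> F | c | TF; F -> c | FS | FSQ; Q -> j | FF | QFF; T -> Q | Fc | QQ | jj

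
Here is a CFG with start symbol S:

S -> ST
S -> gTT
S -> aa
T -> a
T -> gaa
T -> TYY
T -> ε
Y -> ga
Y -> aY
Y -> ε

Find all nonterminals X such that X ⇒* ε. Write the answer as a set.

{T, Y}

Directly nullable (have an ε-rule): {T, Y}.
Not nullable: S — each has a terminal in every rule's right-hand side or depends on a non-nullable symbol.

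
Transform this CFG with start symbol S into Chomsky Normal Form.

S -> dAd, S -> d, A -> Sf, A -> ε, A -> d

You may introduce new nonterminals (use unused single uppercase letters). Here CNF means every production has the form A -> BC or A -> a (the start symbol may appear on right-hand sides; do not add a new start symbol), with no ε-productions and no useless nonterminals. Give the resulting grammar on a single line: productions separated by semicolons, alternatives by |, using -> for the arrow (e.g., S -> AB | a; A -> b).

Nullable: {A}; after ε-elimination: S -> d | dd | dAd; A -> d | Sf.
No unit productions to eliminate.
TERM: introduce C -> d, B -> f and substitute in every rule of length ≥2.
BIN: S -> CAC becomes S -> CD, D -> AC.

S -> d | CC | CD; A -> d | SB; B -> f; C -> d; D -> AC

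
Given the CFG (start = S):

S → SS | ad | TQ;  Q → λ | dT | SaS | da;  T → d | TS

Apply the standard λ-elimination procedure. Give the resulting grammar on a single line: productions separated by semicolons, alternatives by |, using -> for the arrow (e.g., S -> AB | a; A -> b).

S -> T | SS | TQ | ad; Q -> dT | da | SaS; T -> d | TS

Nullable set: {Q}.
S -> TQ: Q nullable, giving T | TQ.
Drop Q -> λ.
Unchanged (no nullable symbols): S -> SS; S -> ad; Q -> SaS; Q -> dT; Q -> da; T -> TS; T -> d.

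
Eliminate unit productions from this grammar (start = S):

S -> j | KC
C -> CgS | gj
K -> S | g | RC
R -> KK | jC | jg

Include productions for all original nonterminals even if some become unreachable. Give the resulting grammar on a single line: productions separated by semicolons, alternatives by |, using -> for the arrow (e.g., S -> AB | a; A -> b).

Unit productions: K->S.
Unit pairs (A ⇒* B via units): (K,S).
S: inherits non-unit rules of {S} → KC | j.
C: inherits non-unit rules of {C} → CgS | gj.
K: inherits non-unit rules of {K, S} → KC | RC | g | j.
R: inherits non-unit rules of {R} → KK | jC | jg.

S -> j | KC; C -> gj | CgS; K -> g | j | KC | RC; R -> KK | jC | jg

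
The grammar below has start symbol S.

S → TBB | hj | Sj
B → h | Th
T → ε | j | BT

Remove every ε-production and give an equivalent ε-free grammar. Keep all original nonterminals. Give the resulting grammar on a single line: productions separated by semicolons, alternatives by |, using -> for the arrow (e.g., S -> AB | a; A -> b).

Nullable set: {T}.
S -> TBB: T nullable, giving BB | TBB.
B -> Th: T nullable, giving Th | h.
Drop T -> ε.
T -> BT: T nullable, giving B | BT.
Unchanged (no nullable symbols): S -> Sj; S -> hj; B -> h; T -> j.

S -> BB | Sj | hj | TBB; B -> h | Th; T -> B | j | BT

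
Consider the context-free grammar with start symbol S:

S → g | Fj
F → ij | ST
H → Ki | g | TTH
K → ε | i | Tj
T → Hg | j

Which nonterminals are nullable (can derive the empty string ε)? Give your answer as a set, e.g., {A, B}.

{K}

Directly nullable (have an ε-rule): {K}.
Not nullable: F, H, S, T — each has a terminal in every rule's right-hand side or depends on a non-nullable symbol.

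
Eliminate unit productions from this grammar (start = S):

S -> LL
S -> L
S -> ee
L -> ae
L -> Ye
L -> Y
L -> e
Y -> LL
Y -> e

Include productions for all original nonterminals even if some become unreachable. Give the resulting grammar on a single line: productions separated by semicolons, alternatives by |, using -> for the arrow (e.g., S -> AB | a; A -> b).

Unit productions: L->Y, S->L.
Unit pairs (A ⇒* B via units): (L,Y), (S,L), (S,Y).
S: inherits non-unit rules of {L, S, Y} → LL | Ye | ae | e | ee.
L: inherits non-unit rules of {L, Y} → LL | Ye | ae | e.
Y: inherits non-unit rules of {Y} → LL | e.

S -> e | LL | Ye | ae | ee; L -> e | LL | Ye | ae; Y -> e | LL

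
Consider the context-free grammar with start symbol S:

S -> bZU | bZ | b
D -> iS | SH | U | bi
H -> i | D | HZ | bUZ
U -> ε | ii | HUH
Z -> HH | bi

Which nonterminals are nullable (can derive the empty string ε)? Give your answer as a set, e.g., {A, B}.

{D, H, U, Z}

Directly nullable (have an ε-rule): {U}.
D is nullable via D -> U (every symbol on the right is already known nullable).
H is nullable via H -> D (every symbol on the right is already known nullable).
Z is nullable via Z -> HH (every symbol on the right is already known nullable).
Not nullable: S — each has a terminal in every rule's right-hand side or depends on a non-nullable symbol.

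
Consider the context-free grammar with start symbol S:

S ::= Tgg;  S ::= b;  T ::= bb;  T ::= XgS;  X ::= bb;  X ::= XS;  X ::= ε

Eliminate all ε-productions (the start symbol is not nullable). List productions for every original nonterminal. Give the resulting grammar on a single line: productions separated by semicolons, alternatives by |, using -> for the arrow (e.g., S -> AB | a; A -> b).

Nullable set: {X}.
T -> XgS: X nullable, giving XgS | gS.
Drop X -> ε.
X -> XS: X nullable, giving S | XS.
Unchanged (no nullable symbols): S -> Tgg; S -> b; T -> bb; X -> bb.

S -> b | Tgg; T -> bb | gS | XgS; X -> S | XS | bb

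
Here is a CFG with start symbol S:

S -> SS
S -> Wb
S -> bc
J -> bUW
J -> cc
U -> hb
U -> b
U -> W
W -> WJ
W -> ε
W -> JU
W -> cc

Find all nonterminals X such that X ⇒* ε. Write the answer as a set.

{U, W}

Directly nullable (have an ε-rule): {W}.
U is nullable via U -> W (every symbol on the right is already known nullable).
Not nullable: J, S — each has a terminal in every rule's right-hand side or depends on a non-nullable symbol.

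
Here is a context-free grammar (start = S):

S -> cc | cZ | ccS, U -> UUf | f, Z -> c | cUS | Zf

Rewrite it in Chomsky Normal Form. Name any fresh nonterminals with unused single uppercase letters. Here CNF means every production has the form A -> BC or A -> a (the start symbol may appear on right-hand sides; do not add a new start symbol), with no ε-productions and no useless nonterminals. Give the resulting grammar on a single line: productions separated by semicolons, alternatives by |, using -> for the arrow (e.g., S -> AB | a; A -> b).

S -> AA | AC | AZ; A -> c; B -> f; C -> AS; D -> UB; E -> US; U -> f | UD; Z -> c | AE | ZB

No ε-productions.
No unit productions to eliminate.
TERM: introduce A -> c, B -> f and substitute in every rule of length ≥2.
BIN: S -> AAS becomes S -> AC, C -> AS; U -> UUB becomes U -> UD, D -> UB; Z -> AUS becomes Z -> AE, E -> US.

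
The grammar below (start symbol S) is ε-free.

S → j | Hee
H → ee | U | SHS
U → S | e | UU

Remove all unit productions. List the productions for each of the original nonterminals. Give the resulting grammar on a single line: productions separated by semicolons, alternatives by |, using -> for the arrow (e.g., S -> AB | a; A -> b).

Unit productions: H->U, U->S.
Unit pairs (A ⇒* B via units): (H,S), (H,U), (U,S).
S: inherits non-unit rules of {S} → Hee | j.
H: inherits non-unit rules of {H, S, U} → Hee | SHS | UU | e | ee | j.
U: inherits non-unit rules of {S, U} → Hee | UU | e | j.

S -> j | Hee; H -> e | j | UU | ee | Hee | SHS; U -> e | j | UU | Hee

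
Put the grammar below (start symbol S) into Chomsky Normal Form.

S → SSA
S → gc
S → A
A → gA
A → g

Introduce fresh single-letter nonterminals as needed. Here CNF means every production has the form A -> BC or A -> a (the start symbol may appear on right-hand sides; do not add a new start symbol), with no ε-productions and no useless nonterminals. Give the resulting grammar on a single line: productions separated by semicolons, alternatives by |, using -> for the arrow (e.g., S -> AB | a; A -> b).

No ε-productions.
After unit-elimination: S -> g | gA | gc | SSA; A -> g | gA.
TERM: introduce C -> c, B -> g and substitute in every rule of length ≥2.
BIN: S -> SSA becomes S -> SD, D -> SA.

S -> g | BA | BC | SD; A -> g | BA; B -> g; C -> c; D -> SA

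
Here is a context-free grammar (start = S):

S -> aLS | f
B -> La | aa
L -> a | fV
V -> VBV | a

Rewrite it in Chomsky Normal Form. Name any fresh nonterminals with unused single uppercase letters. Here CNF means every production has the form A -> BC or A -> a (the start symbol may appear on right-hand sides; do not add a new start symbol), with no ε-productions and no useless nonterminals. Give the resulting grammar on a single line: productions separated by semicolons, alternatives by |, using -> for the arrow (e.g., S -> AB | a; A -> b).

S -> f | AD; A -> a; B -> AA | LA; C -> f; D -> LS; E -> BV; L -> a | CV; V -> a | VE

No ε-productions.
No unit productions to eliminate.
TERM: introduce A -> a, C -> f and substitute in every rule of length ≥2.
BIN: S -> ALS becomes S -> AD, D -> LS; V -> VBV becomes V -> VE, E -> BV.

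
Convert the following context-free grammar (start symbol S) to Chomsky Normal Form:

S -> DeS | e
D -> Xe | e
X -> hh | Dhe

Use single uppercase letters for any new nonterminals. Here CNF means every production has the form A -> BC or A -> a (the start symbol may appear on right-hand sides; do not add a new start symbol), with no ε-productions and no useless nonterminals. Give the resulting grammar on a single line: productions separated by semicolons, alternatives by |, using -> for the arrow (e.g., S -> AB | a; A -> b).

S -> e | DC; A -> e; B -> h; C -> AS; D -> e | XA; E -> BA; X -> BB | DE

No ε-productions.
No unit productions to eliminate.
TERM: introduce A -> e, B -> h and substitute in every rule of length ≥2.
BIN: S -> DAS becomes S -> DC, C -> AS; X -> DBA becomes X -> DE, E -> BA.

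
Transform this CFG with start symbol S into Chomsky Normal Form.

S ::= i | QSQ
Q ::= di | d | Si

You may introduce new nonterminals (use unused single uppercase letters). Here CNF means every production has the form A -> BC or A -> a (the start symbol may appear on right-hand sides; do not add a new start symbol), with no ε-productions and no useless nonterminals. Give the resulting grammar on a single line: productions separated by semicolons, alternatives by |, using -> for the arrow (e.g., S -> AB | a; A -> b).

S -> i | QC; A -> i; B -> d; C -> SQ; Q -> d | BA | SA

No ε-productions.
No unit productions to eliminate.
TERM: introduce B -> d, A -> i and substitute in every rule of length ≥2.
BIN: S -> QSQ becomes S -> QC, C -> SQ.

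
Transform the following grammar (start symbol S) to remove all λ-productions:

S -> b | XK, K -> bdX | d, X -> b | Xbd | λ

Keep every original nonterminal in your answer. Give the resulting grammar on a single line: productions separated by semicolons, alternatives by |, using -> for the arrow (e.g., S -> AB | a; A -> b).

Nullable set: {X}.
S -> XK: X nullable, giving K | XK.
K -> bdX: X nullable, giving bd | bdX.
Drop X -> λ.
X -> Xbd: X nullable, giving Xbd | bd.
Unchanged (no nullable symbols): S -> b; K -> d; X -> b.

S -> K | b | XK; K -> d | bd | bdX; X -> b | bd | Xbd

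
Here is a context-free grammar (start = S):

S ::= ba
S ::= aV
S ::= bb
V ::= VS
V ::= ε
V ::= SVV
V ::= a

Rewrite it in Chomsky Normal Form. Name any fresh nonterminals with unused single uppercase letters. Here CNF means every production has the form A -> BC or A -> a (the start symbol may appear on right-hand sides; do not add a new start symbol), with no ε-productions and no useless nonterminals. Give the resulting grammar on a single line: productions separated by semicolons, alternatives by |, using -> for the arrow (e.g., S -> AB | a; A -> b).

Nullable: {V}; after ε-elimination: S -> a | aV | ba | bb; V -> S | a | SV | VS | SVV.
After unit-elimination: S -> a | aV | ba | bb; V -> a | SV | VS | aV | ba | bb | SVV.
TERM: introduce A -> a, B -> b and substitute in every rule of length ≥2.
BIN: V -> SVV becomes V -> SC, C -> VV.

S -> a | AV | BA | BB; A -> a; B -> b; C -> VV; V -> a | AV | BA | BB | SC | SV | VS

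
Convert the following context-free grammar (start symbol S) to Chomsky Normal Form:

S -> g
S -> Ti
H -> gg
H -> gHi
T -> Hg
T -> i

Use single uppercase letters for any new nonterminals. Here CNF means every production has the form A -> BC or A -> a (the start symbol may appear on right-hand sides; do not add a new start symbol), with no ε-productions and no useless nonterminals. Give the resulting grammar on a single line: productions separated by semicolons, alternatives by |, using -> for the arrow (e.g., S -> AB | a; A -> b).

S -> g | TB; A -> g; B -> i; C -> HB; H -> AA | AC; T -> i | HA

No ε-productions.
No unit productions to eliminate.
TERM: introduce A -> g, B -> i and substitute in every rule of length ≥2.
BIN: H -> AHB becomes H -> AC, C -> HB.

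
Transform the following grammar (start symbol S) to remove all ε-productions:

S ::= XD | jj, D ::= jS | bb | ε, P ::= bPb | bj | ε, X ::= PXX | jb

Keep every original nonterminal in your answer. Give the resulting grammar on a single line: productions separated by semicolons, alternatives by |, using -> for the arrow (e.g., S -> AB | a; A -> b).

Nullable set: {D, P}.
S -> XD: D nullable, giving X | XD.
Drop D -> ε.
Drop P -> ε.
P -> bPb: P nullable, giving bPb | bb.
X -> PXX: P nullable, giving PXX | XX.
Unchanged (no nullable symbols): S -> jj; D -> bb; D -> jS; P -> bj; X -> jb.

S -> X | XD | jj; D -> bb | jS; P -> bb | bj | bPb; X -> XX | jb | PXX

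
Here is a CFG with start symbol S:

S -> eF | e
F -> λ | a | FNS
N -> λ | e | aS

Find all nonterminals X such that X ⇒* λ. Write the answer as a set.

Directly nullable (have an ε-rule): {F, N}.
Not nullable: S — each has a terminal in every rule's right-hand side or depends on a non-nullable symbol.

{F, N}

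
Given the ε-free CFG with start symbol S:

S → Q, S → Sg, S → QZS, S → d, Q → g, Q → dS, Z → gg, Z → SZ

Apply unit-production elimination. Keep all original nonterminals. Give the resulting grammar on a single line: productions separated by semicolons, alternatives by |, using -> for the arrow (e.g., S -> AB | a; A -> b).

Unit productions: S->Q.
Unit pairs (A ⇒* B via units): (S,Q).
S: inherits non-unit rules of {Q, S} → QZS | Sg | d | dS | g.
Q: inherits non-unit rules of {Q} → dS | g.
Z: inherits non-unit rules of {Z} → SZ | gg.

S -> d | g | Sg | dS | QZS; Q -> g | dS; Z -> SZ | gg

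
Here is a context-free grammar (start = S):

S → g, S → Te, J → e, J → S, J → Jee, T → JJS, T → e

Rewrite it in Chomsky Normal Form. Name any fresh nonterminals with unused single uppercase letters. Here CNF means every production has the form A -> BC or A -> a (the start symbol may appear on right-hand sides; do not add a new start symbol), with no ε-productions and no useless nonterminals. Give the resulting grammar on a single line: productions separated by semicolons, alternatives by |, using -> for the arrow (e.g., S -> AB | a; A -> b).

No ε-productions.
After unit-elimination: S -> g | Te; J -> e | g | Te | Jee; T -> e | JJS.
TERM: introduce A -> e and substitute in every rule of length ≥2.
BIN: J -> JAA becomes J -> JB, B -> AA; T -> JJS becomes T -> JC, C -> JS.

S -> g | TA; A -> e; B -> AA; C -> JS; J -> e | g | JB | TA; T -> e | JC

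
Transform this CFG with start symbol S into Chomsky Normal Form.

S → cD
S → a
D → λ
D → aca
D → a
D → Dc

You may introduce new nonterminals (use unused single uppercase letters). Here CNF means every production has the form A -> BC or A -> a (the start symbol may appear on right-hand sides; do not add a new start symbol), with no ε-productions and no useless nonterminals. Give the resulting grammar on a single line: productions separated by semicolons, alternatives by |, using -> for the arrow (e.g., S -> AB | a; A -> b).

S -> a | c | AD; A -> c; B -> a; C -> AB; D -> a | c | BC | DA

Nullable: {D}; after ε-elimination: S -> a | c | cD; D -> a | c | Dc | aca.
No unit productions to eliminate.
TERM: introduce B -> a, A -> c and substitute in every rule of length ≥2.
BIN: D -> BAB becomes D -> BC, C -> AB.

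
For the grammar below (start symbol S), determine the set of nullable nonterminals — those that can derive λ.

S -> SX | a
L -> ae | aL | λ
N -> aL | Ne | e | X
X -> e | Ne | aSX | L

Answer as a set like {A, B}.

Directly nullable (have an ε-rule): {L}.
X is nullable via X -> L (every symbol on the right is already known nullable).
N is nullable via N -> X (every symbol on the right is already known nullable).
Not nullable: S — each has a terminal in every rule's right-hand side or depends on a non-nullable symbol.

{L, N, X}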